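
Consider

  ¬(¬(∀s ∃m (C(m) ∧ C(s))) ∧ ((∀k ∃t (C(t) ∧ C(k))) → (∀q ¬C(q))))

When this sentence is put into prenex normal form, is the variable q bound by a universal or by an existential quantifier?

Eliminate → and ↔ using ¬ and ∨.
  ¬(¬(∀s ∃m (C(m) ∧ C(s))) ∧ (¬(∀k ∃t (C(t) ∧ C(k))) ∨ (∀q ¬C(q))))
Push ¬ through the quantifiers and connectives to reach negation normal form:
  (∀s ∃m (C(m) ∧ C(s))) ∨ (∀k ∃t (C(t) ∧ C(k))) ∧ (∃q C(q))
Extract every quantifier outward, since the variables are now distinct and don't occur free across branches:
  ∀s ∃m ∀k ∃t ∃q (C(m) ∧ C(s) ∨ C(t) ∧ C(k) ∧ C(q))
The quantifier ∀q sits under an odd number of negations (counting the antecedent side of each →), so it flips to ∃q.

existential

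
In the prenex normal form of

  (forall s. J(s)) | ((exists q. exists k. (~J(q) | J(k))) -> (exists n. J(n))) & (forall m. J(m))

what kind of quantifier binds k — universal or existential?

Eliminate → and ↔ using ¬ and ∨.
  (forall s. J(s)) | (~(exists q. exists k. (~J(q) | J(k))) | (exists n. J(n))) & (forall m. J(m))
Drive negations inward (¬∀x A ≡ ∃x ¬A, ¬∃x A ≡ ∀x ¬A, De Morgan for ∧/∨):
  (forall s. J(s)) | ((forall q. forall k. (J(q) & ~J(k))) | (exists n. J(n))) & (forall m. J(m))
Pull the quantifiers to the front (each side's bound variable is not free in the other side):
  forall s. forall q. forall k. exists n. forall m. (J(s) | (J(q) & ~J(k) | J(n)) & J(m))
The quantifier exists k sits under an odd number of negations (counting the antecedent side of each →), so it flips to forall k.

universal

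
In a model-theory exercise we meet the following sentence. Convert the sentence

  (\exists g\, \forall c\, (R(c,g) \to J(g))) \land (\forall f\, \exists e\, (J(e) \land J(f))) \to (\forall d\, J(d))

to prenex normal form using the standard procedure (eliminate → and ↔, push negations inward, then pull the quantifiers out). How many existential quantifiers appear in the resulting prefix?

First replace A → B with ¬A ∨ B.
  \neg ((\exists g\, \forall c\, (\neg R(c,g) \lor J(g))) \land (\forall f\, \exists e\, (J(e) \land J(f)))) \lor (\forall d\, J(d))
Drive negations inward (¬∀x A ≡ ∃x ¬A, ¬∃x A ≡ ∀x ¬A, De Morgan for ∧/∨):
  (\forall g\, \exists c\, (R(c,g) \land \neg J(g))) \lor (\exists f\, \forall e\, (\neg J(e) \lor \neg J(f))) \lor (\forall d\, J(d))
Extract every quantifier outward, since the variables are now distinct and don't occur free across branches:
  \forall g\, \exists c\, \exists f\, \forall e\, \forall d\, (R(c,g) \land \neg J(g) \lor \neg J(e) \lor \neg J(f) \lor J(d))
The prefix is \forall g \exists c \exists f \forall e \forall d: 3 universal, 2 existential.

2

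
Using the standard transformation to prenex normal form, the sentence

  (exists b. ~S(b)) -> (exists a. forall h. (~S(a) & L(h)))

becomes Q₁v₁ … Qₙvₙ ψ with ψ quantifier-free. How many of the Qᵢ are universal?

2

Rewrite implications/biconditionals: A → B as ¬A ∨ B.
  ~(exists b. ~S(b)) | (exists a. forall h. (~S(a) & L(h)))
Push ¬ through the quantifiers and connectives to reach negation normal form:
  (forall b. S(b)) | (exists a. forall h. (~S(a) & L(h)))
All bound variables are already distinct, so no renaming is needed.
Extract every quantifier outward, since the variables are now distinct and don't occur free across branches:
  forall b. exists a. forall h. (S(b) | ~S(a) & L(h))
The prefix is forall b exists a forall h: 2 universal, 1 existential.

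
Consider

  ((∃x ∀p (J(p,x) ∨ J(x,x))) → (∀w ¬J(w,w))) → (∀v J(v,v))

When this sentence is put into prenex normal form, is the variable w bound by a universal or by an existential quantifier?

First replace A → B with ¬A ∨ B.
  ¬(¬(∃x ∀p (J(p,x) ∨ J(x,x))) ∨ (∀w ¬J(w,w))) ∨ (∀v J(v,v))
Move each ¬ inward, flipping quantifiers it crosses:
  (∃x ∀p (J(p,x) ∨ J(x,x))) ∧ (∃w J(w,w)) ∨ (∀v J(v,v))
Pull the quantifiers to the front (each side's bound variable is not free in the other side):
  ∃x ∀p ∃w ∀v ((J(p,x) ∨ J(x,x)) ∧ J(w,w) ∨ J(v,v))
The quantifier ∀w sits under an odd number of negations (counting the antecedent side of each →), so it flips to ∃w.

existential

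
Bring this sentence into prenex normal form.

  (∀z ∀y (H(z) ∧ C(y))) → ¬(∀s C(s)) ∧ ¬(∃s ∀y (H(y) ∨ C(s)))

Rewrite implications/biconditionals: A → B as ¬A ∨ B.
  ¬(∀z ∀y (H(z) ∧ C(y))) ∨ ¬(∀s C(s)) ∧ ¬(∃s ∀y (H(y) ∨ C(s)))
Move each ¬ inward, flipping quantifiers it crosses:
  (∃z ∃y (¬H(z) ∨ ¬C(y))) ∨ (∃s ¬C(s)) ∧ (∀s ∃y (¬H(y) ∧ ¬C(s)))
Standardize variables apart so no two quantifiers bind the same name: s↦u1, y↦v1.
  (∃z ∃y (¬H(z) ∨ ¬C(y))) ∨ (∃s ¬C(s)) ∧ (∀u1 ∃v1 (¬H(v1) ∧ ¬C(u1)))
Finally move all quantifiers to the prefix:
  ∃z ∃y ∃s ∀u1 ∃v1 (¬H(z) ∨ ¬C(y) ∨ ¬C(s) ∧ ¬H(v1) ∧ ¬C(u1))

∃z ∃y ∃s ∀u1 ∃v1 (¬H(z) ∨ ¬C(y) ∨ ¬C(s) ∧ ¬H(v1) ∧ ¬C(u1))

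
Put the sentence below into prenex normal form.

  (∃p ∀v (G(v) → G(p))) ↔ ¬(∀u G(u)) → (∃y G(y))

∀p ∃v ∀u ∃y ∃v1 ∀s ∃b ∀r ((G(v) ∧ ¬G(p) ∨ G(u) ∨ G(y)) ∧ (¬G(v1) ∧ ¬G(s) ∨ ¬G(r) ∨ G(b)))

Eliminate → and ↔ using ¬ and ∨; A ↔ B as (¬A ∨ B) ∧ (¬B ∨ A).
  (¬(∃p ∀v (¬G(v) ∨ G(p))) ∨ ¬¬(∀u G(u)) ∨ (∃y G(y))) ∧ (¬(¬¬(∀u G(u)) ∨ (∃y G(y))) ∨ (∃p ∀v (¬G(v) ∨ G(p))))
Push ¬ through the quantifiers and connectives to reach negation normal form:
  ((∀p ∃v (G(v) ∧ ¬G(p))) ∨ (∀u G(u)) ∨ (∃y G(y))) ∧ ((∃u ¬G(u)) ∧ (∀y ¬G(y)) ∨ (∃p ∀v (¬G(v) ∨ G(p))))
Rename bound variables to avoid capture: u↦v1, y↦s, p↦b, v↦r.
  ((∀p ∃v (G(v) ∧ ¬G(p))) ∨ (∀u G(u)) ∨ (∃y G(y))) ∧ ((∃v1 ¬G(v1)) ∧ (∀s ¬G(s)) ∨ (∃b ∀r (¬G(r) ∨ G(b))))
Extract every quantifier outward, since the variables are now distinct and don't occur free across branches:
  ∀p ∃v ∀u ∃y ∃v1 ∀s ∃b ∀r ((G(v) ∧ ¬G(p) ∨ G(u) ∨ G(y)) ∧ (¬G(v1) ∧ ¬G(s) ∨ ¬G(r) ∨ G(b)))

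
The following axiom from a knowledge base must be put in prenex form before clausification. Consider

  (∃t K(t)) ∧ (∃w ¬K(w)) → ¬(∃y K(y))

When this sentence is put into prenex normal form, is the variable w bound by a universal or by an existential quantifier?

Rewrite implications/biconditionals: A → B as ¬A ∨ B.
  ¬((∃t K(t)) ∧ (∃w ¬K(w))) ∨ ¬(∃y K(y))
Move each ¬ inward, flipping quantifiers it crosses:
  (∀t ¬K(t)) ∨ (∀w K(w)) ∨ (∀y ¬K(y))
All bound variables are already distinct, so no renaming is needed.
Extract every quantifier outward, since the variables are now distinct and don't occur free across branches:
  ∀t ∀w ∀y (¬K(t) ∨ K(w) ∨ ¬K(y))
The quantifier ∃w sits under an odd number of negations (counting the antecedent side of each →), so it flips to ∀w.

universal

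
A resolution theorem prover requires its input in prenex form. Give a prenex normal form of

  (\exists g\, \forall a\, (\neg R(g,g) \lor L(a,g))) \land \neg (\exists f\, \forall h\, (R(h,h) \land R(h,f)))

Move each ¬ inward, flipping quantifiers it crosses:
  (\exists g\, \forall a\, (\neg R(g,g) \lor L(a,g))) \land (\forall f\, \exists h\, (\neg R(h,h) \lor \neg R(h,f)))
Finally move all quantifiers to the prefix:
  \exists g\, \forall a\, \forall f\, \exists h\, ((\neg R(g,g) \lor L(a,g)) \land (\neg R(h,h) \lor \neg R(h,f)))

\exists g\, \forall a\, \forall f\, \exists h\, ((\neg R(g,g) \lor L(a,g)) \land (\neg R(h,h) \lor \neg R(h,f)))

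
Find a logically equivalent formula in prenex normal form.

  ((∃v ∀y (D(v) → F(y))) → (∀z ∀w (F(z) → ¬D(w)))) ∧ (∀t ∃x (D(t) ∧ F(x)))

∀v ∃y ∀z ∀w ∀t ∃x ((D(v) ∧ ¬F(y) ∨ ¬F(z) ∨ ¬D(w)) ∧ D(t) ∧ F(x))

Eliminate → and ↔ using ¬ and ∨.
  (¬(∃v ∀y (¬D(v) ∨ F(y))) ∨ (∀z ∀w (¬F(z) ∨ ¬D(w)))) ∧ (∀t ∃x (D(t) ∧ F(x)))
Drive negations inward (¬∀x A ≡ ∃x ¬A, ¬∃x A ≡ ∀x ¬A, De Morgan for ∧/∨):
  ((∀v ∃y (D(v) ∧ ¬F(y))) ∨ (∀z ∀w (¬F(z) ∨ ¬D(w)))) ∧ (∀t ∃x (D(t) ∧ F(x)))
Extract every quantifier outward, since the variables are now distinct and don't occur free across branches:
  ∀v ∃y ∀z ∀w ∀t ∃x ((D(v) ∧ ¬F(y) ∨ ¬F(z) ∨ ¬D(w)) ∧ D(t) ∧ F(x))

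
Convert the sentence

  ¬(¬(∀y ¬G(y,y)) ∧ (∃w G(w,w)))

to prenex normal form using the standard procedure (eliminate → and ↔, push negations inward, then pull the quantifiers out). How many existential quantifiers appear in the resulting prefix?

0

Push ¬ through the quantifiers and connectives to reach negation normal form:
  (∀y ¬G(y,y)) ∨ (∀w ¬G(w,w))
Extract every quantifier outward, since the variables are now distinct and don't occur free across branches:
  ∀y ∀w (¬G(y,y) ∨ ¬G(w,w))
The prefix is ∀y ∀w: 2 universal, 0 existential.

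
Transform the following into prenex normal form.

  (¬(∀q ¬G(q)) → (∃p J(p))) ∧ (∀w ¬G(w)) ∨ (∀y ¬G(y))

First replace A → B with ¬A ∨ B.
  (¬¬(∀q ¬G(q)) ∨ (∃p J(p))) ∧ (∀w ¬G(w)) ∨ (∀y ¬G(y))
Drive negations inward (¬∀x A ≡ ∃x ¬A, ¬∃x A ≡ ∀x ¬A, De Morgan for ∧/∨):
  ((∀q ¬G(q)) ∨ (∃p J(p))) ∧ (∀w ¬G(w)) ∨ (∀y ¬G(y))
All bound variables are already distinct, so no renaming is needed.
Finally move all quantifiers to the prefix:
  ∀q ∃p ∀w ∀y ((¬G(q) ∨ J(p)) ∧ ¬G(w) ∨ ¬G(y))

∀q ∃p ∀w ∀y ((¬G(q) ∨ J(p)) ∧ ¬G(w) ∨ ¬G(y))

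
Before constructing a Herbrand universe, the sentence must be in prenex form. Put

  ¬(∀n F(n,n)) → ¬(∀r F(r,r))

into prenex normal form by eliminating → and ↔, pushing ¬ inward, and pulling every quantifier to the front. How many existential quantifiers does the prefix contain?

Eliminate → and ↔ using ¬ and ∨.
  ¬¬(∀n F(n,n)) ∨ ¬(∀r F(r,r))
Move each ¬ inward, flipping quantifiers it crosses:
  (∀n F(n,n)) ∨ (∃r ¬F(r,r))
Finally move all quantifiers to the prefix:
  ∀n ∃r (F(n,n) ∨ ¬F(r,r))
The prefix is ∀n ∃r: 1 universal, 1 existential.

1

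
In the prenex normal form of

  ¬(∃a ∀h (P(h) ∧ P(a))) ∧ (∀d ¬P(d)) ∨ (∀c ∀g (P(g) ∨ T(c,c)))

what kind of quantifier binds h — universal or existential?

Move each ¬ inward, flipping quantifiers it crosses:
  (∀a ∃h (¬P(h) ∨ ¬P(a))) ∧ (∀d ¬P(d)) ∨ (∀c ∀g (P(g) ∨ T(c,c)))
All bound variables are already distinct, so no renaming is needed.
Extract every quantifier outward, since the variables are now distinct and don't occur free across branches:
  ∀a ∃h ∀d ∀c ∀g ((¬P(h) ∨ ¬P(a)) ∧ ¬P(d) ∨ P(g) ∨ T(c,c))
The quantifier ∀h sits under an odd number of negations, so it flips to ∃h.

existential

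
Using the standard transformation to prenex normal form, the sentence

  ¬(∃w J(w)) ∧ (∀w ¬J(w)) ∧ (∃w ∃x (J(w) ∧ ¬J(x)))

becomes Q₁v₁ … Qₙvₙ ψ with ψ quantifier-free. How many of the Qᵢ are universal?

Move each ¬ inward, flipping quantifiers it crosses:
  (∀w ¬J(w)) ∧ (∀w ¬J(w)) ∧ (∃w ∃x (J(w) ∧ ¬J(x)))
Standardize variables apart so no two quantifiers bind the same name: w↦p, w↦v.
  (∀w ¬J(w)) ∧ (∀p ¬J(p)) ∧ (∃v ∃x (J(v) ∧ ¬J(x)))
Finally move all quantifiers to the prefix:
  ∀w ∀p ∃v ∃x (¬J(w) ∧ ¬J(p) ∧ J(v) ∧ ¬J(x))
The prefix is ∀w ∀p ∃v ∃x: 2 universal, 2 existential.

2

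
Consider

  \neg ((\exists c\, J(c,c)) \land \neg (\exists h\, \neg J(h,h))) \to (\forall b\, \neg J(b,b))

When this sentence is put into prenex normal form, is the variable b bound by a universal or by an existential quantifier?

universal

First replace A → B with ¬A ∨ B.
  \neg \neg ((\exists c\, J(c,c)) \land \neg (\exists h\, \neg J(h,h))) \lor (\forall b\, \neg J(b,b))
Move each ¬ inward, flipping quantifiers it crosses:
  (\exists c\, J(c,c)) \land (\forall h\, J(h,h)) \lor (\forall b\, \neg J(b,b))
All bound variables are already distinct, so no renaming is needed.
Pull the quantifiers to the front (each side's bound variable is not free in the other side):
  \exists c\, \forall h\, \forall b\, (J(c,c) \land J(h,h) \lor \neg J(b,b))
The quantifier \forall b sits under an even number of negations (counting the antecedent side of each →), so it remains universal.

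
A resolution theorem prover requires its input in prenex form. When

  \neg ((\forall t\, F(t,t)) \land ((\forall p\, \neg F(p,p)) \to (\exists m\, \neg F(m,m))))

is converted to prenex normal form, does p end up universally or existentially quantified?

First replace A → B with ¬A ∨ B.
  \neg ((\forall t\, F(t,t)) \land (\neg (\forall p\, \neg F(p,p)) \lor (\exists m\, \neg F(m,m))))
Move each ¬ inward, flipping quantifiers it crosses:
  (\exists t\, \neg F(t,t)) \lor (\forall p\, \neg F(p,p)) \land (\forall m\, F(m,m))
All bound variables are already distinct, so no renaming is needed.
Extract every quantifier outward, since the variables are now distinct and don't occur free across branches:
  \exists t\, \forall p\, \forall m\, (\neg F(t,t) \lor \neg F(p,p) \land F(m,m))
The quantifier \forall p sits under an even number of negations (counting the antecedent side of each →), so it remains universal.

universal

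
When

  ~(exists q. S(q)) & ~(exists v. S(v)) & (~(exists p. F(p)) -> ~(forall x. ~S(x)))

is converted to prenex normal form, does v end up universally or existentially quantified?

universal

Rewrite implications/biconditionals: A → B as ¬A ∨ B.
  ~(exists q. S(q)) & ~(exists v. S(v)) & (~~(exists p. F(p)) | ~(forall x. ~S(x)))
Move each ¬ inward, flipping quantifiers it crosses:
  (forall q. ~S(q)) & (forall v. ~S(v)) & ((exists p. F(p)) | (exists x. S(x)))
All bound variables are already distinct, so no renaming is needed.
Pull the quantifiers to the front (each side's bound variable is not free in the other side):
  forall q. forall v. exists p. exists x. (~S(q) & ~S(v) & (F(p) | S(x)))
The quantifier exists v sits under an odd number of negations (counting the antecedent side of each →), so it flips to forall v.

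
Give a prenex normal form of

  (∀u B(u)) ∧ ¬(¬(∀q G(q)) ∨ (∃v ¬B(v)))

∀u ∀q ∀v (B(u) ∧ G(q) ∧ B(v))

Push ¬ through the quantifiers and connectives to reach negation normal form:
  (∀u B(u)) ∧ (∀q G(q)) ∧ (∀v B(v))
All bound variables are already distinct, so no renaming is needed.
Pull the quantifiers to the front (each side's bound variable is not free in the other side):
  ∀u ∀q ∀v (B(u) ∧ G(q) ∧ B(v))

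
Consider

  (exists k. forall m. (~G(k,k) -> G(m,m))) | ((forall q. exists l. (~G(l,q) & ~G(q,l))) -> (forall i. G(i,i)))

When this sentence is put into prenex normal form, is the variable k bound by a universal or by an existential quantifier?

First replace A → B with ¬A ∨ B.
  (exists k. forall m. (~~G(k,k) | G(m,m))) | ~(forall q. exists l. (~G(l,q) & ~G(q,l))) | (forall i. G(i,i))
Move each ¬ inward, flipping quantifiers it crosses:
  (exists k. forall m. (G(k,k) | G(m,m))) | (exists q. forall l. (G(l,q) | G(q,l))) | (forall i. G(i,i))
All bound variables are already distinct, so no renaming is needed.
Extract every quantifier outward, since the variables are now distinct and don't occur free across branches:
  exists k. forall m. exists q. forall l. forall i. (G(k,k) | G(m,m) | G(l,q) | G(q,l) | G(i,i))
The quantifier exists k sits under an even number of negations (counting the antecedent side of each →), so it remains existential.

existential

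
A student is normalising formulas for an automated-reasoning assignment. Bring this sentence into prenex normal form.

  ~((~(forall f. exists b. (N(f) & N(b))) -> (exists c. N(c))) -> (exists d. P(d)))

Rewrite implications/biconditionals: A → B as ¬A ∨ B.
  ~(~(~~(forall f. exists b. (N(f) & N(b))) | (exists c. N(c))) | (exists d. P(d)))
Push ¬ through the quantifiers and connectives to reach negation normal form:
  ((forall f. exists b. (N(f) & N(b))) | (exists c. N(c))) & (forall d. ~P(d))
All bound variables are already distinct, so no renaming is needed.
Finally move all quantifiers to the prefix:
  forall f. exists b. exists c. forall d. ((N(f) & N(b) | N(c)) & ~P(d))

forall f. exists b. exists c. forall d. ((N(f) & N(b) | N(c)) & ~P(d))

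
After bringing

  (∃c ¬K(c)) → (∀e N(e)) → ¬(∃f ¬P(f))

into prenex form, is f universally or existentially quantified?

universal

First replace A → B with ¬A ∨ B.
  ¬(∃c ¬K(c)) ∨ ¬(∀e N(e)) ∨ ¬(∃f ¬P(f))
Drive negations inward (¬∀x A ≡ ∃x ¬A, ¬∃x A ≡ ∀x ¬A, De Morgan for ∧/∨):
  (∀c K(c)) ∨ (∃e ¬N(e)) ∨ (∀f P(f))
Extract every quantifier outward, since the variables are now distinct and don't occur free across branches:
  ∀c ∃e ∀f (K(c) ∨ ¬N(e) ∨ P(f))
The quantifier ∃f sits under an odd number of negations (counting the antecedent side of each →), so it flips to ∀f.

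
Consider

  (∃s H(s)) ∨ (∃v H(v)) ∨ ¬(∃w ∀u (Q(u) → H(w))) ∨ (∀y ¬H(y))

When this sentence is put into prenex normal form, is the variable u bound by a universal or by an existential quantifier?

Eliminate → and ↔ using ¬ and ∨.
  (∃s H(s)) ∨ (∃v H(v)) ∨ ¬(∃w ∀u (¬Q(u) ∨ H(w))) ∨ (∀y ¬H(y))
Drive negations inward (¬∀x A ≡ ∃x ¬A, ¬∃x A ≡ ∀x ¬A, De Morgan for ∧/∨):
  (∃s H(s)) ∨ (∃v H(v)) ∨ (∀w ∃u (Q(u) ∧ ¬H(w))) ∨ (∀y ¬H(y))
All bound variables are already distinct, so no renaming is needed.
Extract every quantifier outward, since the variables are now distinct and don't occur free across branches:
  ∃s ∃v ∀w ∃u ∀y (H(s) ∨ H(v) ∨ Q(u) ∧ ¬H(w) ∨ ¬H(y))
The quantifier ∀u sits under an odd number of negations (counting the antecedent side of each →), so it flips to ∃u.

existential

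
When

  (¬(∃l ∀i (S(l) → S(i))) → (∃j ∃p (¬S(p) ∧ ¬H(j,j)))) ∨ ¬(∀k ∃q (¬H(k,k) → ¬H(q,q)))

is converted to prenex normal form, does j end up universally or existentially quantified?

First replace A → B with ¬A ∨ B.
  ¬¬(∃l ∀i (¬S(l) ∨ S(i))) ∨ (∃j ∃p (¬S(p) ∧ ¬H(j,j))) ∨ ¬(∀k ∃q (¬¬H(k,k) ∨ ¬H(q,q)))
Move each ¬ inward, flipping quantifiers it crosses:
  (∃l ∀i (¬S(l) ∨ S(i))) ∨ (∃j ∃p (¬S(p) ∧ ¬H(j,j))) ∨ (∃k ∀q (¬H(k,k) ∧ H(q,q)))
All bound variables are already distinct, so no renaming is needed.
Pull the quantifiers to the front (each side's bound variable is not free in the other side):
  ∃l ∀i ∃j ∃p ∃k ∀q (¬S(l) ∨ S(i) ∨ ¬S(p) ∧ ¬H(j,j) ∨ ¬H(k,k) ∧ H(q,q))
The quantifier ∃j sits under an even number of negations (counting the antecedent side of each →), so it remains existential.

existential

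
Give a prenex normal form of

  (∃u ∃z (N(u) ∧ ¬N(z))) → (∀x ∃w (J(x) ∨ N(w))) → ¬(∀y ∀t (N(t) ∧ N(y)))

∀u ∀z ∃x ∀w ∃y ∃t (¬N(u) ∨ N(z) ∨ ¬J(x) ∧ ¬N(w) ∨ ¬N(t) ∨ ¬N(y))

Rewrite implications/biconditionals: A → B as ¬A ∨ B.
  ¬(∃u ∃z (N(u) ∧ ¬N(z))) ∨ ¬(∀x ∃w (J(x) ∨ N(w))) ∨ ¬(∀y ∀t (N(t) ∧ N(y)))
Push ¬ through the quantifiers and connectives to reach negation normal form:
  (∀u ∀z (¬N(u) ∨ N(z))) ∨ (∃x ∀w (¬J(x) ∧ ¬N(w))) ∨ (∃y ∃t (¬N(t) ∨ ¬N(y)))
All bound variables are already distinct, so no renaming is needed.
Extract every quantifier outward, since the variables are now distinct and don't occur free across branches:
  ∀u ∀z ∃x ∀w ∃y ∃t (¬N(u) ∨ N(z) ∨ ¬J(x) ∧ ¬N(w) ∨ ¬N(t) ∨ ¬N(y))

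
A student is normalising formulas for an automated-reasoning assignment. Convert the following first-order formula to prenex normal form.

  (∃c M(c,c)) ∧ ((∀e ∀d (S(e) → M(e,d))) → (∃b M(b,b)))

Eliminate → and ↔ using ¬ and ∨.
  (∃c M(c,c)) ∧ (¬(∀e ∀d (¬S(e) ∨ M(e,d))) ∨ (∃b M(b,b)))
Drive negations inward (¬∀x A ≡ ∃x ¬A, ¬∃x A ≡ ∀x ¬A, De Morgan for ∧/∨):
  (∃c M(c,c)) ∧ ((∃e ∃d (S(e) ∧ ¬M(e,d))) ∨ (∃b M(b,b)))
All bound variables are already distinct, so no renaming is needed.
Pull the quantifiers to the front (each side's bound variable is not free in the other side):
  ∃c ∃e ∃d ∃b (M(c,c) ∧ (S(e) ∧ ¬M(e,d) ∨ M(b,b)))

∃c ∃e ∃d ∃b (M(c,c) ∧ (S(e) ∧ ¬M(e,d) ∨ M(b,b)))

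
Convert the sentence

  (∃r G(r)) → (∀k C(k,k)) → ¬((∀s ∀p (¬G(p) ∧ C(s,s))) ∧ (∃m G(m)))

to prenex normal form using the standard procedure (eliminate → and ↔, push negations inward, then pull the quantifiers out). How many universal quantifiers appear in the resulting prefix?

Rewrite implications/biconditionals: A → B as ¬A ∨ B.
  ¬(∃r G(r)) ∨ ¬(∀k C(k,k)) ∨ ¬((∀s ∀p (¬G(p) ∧ C(s,s))) ∧ (∃m G(m)))
Push ¬ through the quantifiers and connectives to reach negation normal form:
  (∀r ¬G(r)) ∨ (∃k ¬C(k,k)) ∨ (∃s ∃p (G(p) ∨ ¬C(s,s))) ∨ (∀m ¬G(m))
All bound variables are already distinct, so no renaming is needed.
Extract every quantifier outward, since the variables are now distinct and don't occur free across branches:
  ∀r ∃k ∃s ∃p ∀m (¬G(r) ∨ ¬C(k,k) ∨ G(p) ∨ ¬C(s,s) ∨ ¬G(m))
The prefix is ∀r ∃k ∃s ∃p ∀m: 2 universal, 3 existential.

2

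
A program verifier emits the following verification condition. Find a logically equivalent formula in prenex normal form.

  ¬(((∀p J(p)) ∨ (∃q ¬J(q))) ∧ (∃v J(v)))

Move each ¬ inward, flipping quantifiers it crosses:
  (∃p ¬J(p)) ∧ (∀q J(q)) ∨ (∀v ¬J(v))
All bound variables are already distinct, so no renaming is needed.
Finally move all quantifiers to the prefix:
  ∃p ∀q ∀v (¬J(p) ∧ J(q) ∨ ¬J(v))

∃p ∀q ∀v (¬J(p) ∧ J(q) ∨ ¬J(v))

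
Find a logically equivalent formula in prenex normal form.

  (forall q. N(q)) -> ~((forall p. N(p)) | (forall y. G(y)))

exists q. exists p. exists y. (~N(q) | ~N(p) & ~G(y))

Eliminate → and ↔ using ¬ and ∨.
  ~(forall q. N(q)) | ~((forall p. N(p)) | (forall y. G(y)))
Push ¬ through the quantifiers and connectives to reach negation normal form:
  (exists q. ~N(q)) | (exists p. ~N(p)) & (exists y. ~G(y))
All bound variables are already distinct, so no renaming is needed.
Extract every quantifier outward, since the variables are now distinct and don't occur free across branches:
  exists q. exists p. exists y. (~N(q) | ~N(p) & ~G(y))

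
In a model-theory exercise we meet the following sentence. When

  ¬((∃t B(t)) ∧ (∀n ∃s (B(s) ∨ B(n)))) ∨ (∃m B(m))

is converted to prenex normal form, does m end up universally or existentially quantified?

existential

Drive negations inward (¬∀x A ≡ ∃x ¬A, ¬∃x A ≡ ∀x ¬A, De Morgan for ∧/∨):
  (∀t ¬B(t)) ∨ (∃n ∀s (¬B(s) ∧ ¬B(n))) ∨ (∃m B(m))
All bound variables are already distinct, so no renaming is needed.
Finally move all quantifiers to the prefix:
  ∀t ∃n ∀s ∃m (¬B(t) ∨ ¬B(s) ∧ ¬B(n) ∨ B(m))
The quantifier ∃m sits under an even number of negations, so it remains existential.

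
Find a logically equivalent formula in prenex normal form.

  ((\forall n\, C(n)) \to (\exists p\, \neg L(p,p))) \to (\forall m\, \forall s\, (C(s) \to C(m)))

First replace A → B with ¬A ∨ B.
  \neg (\neg (\forall n\, C(n)) \lor (\exists p\, \neg L(p,p))) \lor (\forall m\, \forall s\, (\neg C(s) \lor C(m)))
Move each ¬ inward, flipping quantifiers it crosses:
  (\forall n\, C(n)) \land (\forall p\, L(p,p)) \lor (\forall m\, \forall s\, (\neg C(s) \lor C(m)))
All bound variables are already distinct, so no renaming is needed.
Finally move all quantifiers to the prefix:
  \forall n\, \forall p\, \forall m\, \forall s\, (C(n) \land L(p,p) \lor \neg C(s) \lor C(m))

\forall n\, \forall p\, \forall m\, \forall s\, (C(n) \land L(p,p) \lor \neg C(s) \lor C(m))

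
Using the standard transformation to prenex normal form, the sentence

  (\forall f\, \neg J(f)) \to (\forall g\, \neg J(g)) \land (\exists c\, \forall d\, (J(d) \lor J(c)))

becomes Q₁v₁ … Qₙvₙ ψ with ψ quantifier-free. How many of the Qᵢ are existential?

2

Eliminate → and ↔ using ¬ and ∨.
  \neg (\forall f\, \neg J(f)) \lor (\forall g\, \neg J(g)) \land (\exists c\, \forall d\, (J(d) \lor J(c)))
Drive negations inward (¬∀x A ≡ ∃x ¬A, ¬∃x A ≡ ∀x ¬A, De Morgan for ∧/∨):
  (\exists f\, J(f)) \lor (\forall g\, \neg J(g)) \land (\exists c\, \forall d\, (J(d) \lor J(c)))
Finally move all quantifiers to the prefix:
  \exists f\, \forall g\, \exists c\, \forall d\, (J(f) \lor \neg J(g) \land (J(d) \lor J(c)))
The prefix is \exists f \forall g \exists c \forall d: 2 universal, 2 existential.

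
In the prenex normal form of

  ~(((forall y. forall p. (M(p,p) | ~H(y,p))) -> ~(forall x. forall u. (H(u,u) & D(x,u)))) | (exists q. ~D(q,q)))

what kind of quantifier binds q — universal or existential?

universal

Eliminate → and ↔ using ¬ and ∨.
  ~(~(forall y. forall p. (M(p,p) | ~H(y,p))) | ~(forall x. forall u. (H(u,u) & D(x,u))) | (exists q. ~D(q,q)))
Push ¬ through the quantifiers and connectives to reach negation normal form:
  (forall y. forall p. (M(p,p) | ~H(y,p))) & (forall x. forall u. (H(u,u) & D(x,u))) & (forall q. D(q,q))
Finally move all quantifiers to the prefix:
  forall y. forall p. forall x. forall u. forall q. ((M(p,p) | ~H(y,p)) & H(u,u) & D(x,u) & D(q,q))
The quantifier exists q sits under an odd number of negations (counting the antecedent side of each →), so it flips to forall q.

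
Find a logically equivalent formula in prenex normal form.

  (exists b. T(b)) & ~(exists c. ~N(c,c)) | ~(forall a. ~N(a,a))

Push ¬ through the quantifiers and connectives to reach negation normal form:
  (exists b. T(b)) & (forall c. N(c,c)) | (exists a. N(a,a))
All bound variables are already distinct, so no renaming is needed.
Pull the quantifiers to the front (each side's bound variable is not free in the other side):
  exists b. forall c. exists a. (T(b) & N(c,c) | N(a,a))

exists b. forall c. exists a. (T(b) & N(c,c) | N(a,a))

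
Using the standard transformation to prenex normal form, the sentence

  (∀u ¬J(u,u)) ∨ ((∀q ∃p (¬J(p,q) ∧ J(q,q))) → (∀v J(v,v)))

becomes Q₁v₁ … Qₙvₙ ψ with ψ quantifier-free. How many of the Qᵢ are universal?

Rewrite implications/biconditionals: A → B as ¬A ∨ B.
  (∀u ¬J(u,u)) ∨ ¬(∀q ∃p (¬J(p,q) ∧ J(q,q))) ∨ (∀v J(v,v))
Move each ¬ inward, flipping quantifiers it crosses:
  (∀u ¬J(u,u)) ∨ (∃q ∀p (J(p,q) ∨ ¬J(q,q))) ∨ (∀v J(v,v))
Extract every quantifier outward, since the variables are now distinct and don't occur free across branches:
  ∀u ∃q ∀p ∀v (¬J(u,u) ∨ J(p,q) ∨ ¬J(q,q) ∨ J(v,v))
The prefix is ∀u ∃q ∀p ∀v: 3 universal, 1 existential.

3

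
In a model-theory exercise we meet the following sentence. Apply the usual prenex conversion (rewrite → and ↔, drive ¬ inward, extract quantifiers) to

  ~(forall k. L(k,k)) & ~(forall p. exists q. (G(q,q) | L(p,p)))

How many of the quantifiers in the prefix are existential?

Push ¬ through the quantifiers and connectives to reach negation normal form:
  (exists k. ~L(k,k)) & (exists p. forall q. (~G(q,q) & ~L(p,p)))
Extract every quantifier outward, since the variables are now distinct and don't occur free across branches:
  exists k. exists p. forall q. (~L(k,k) & ~G(q,q) & ~L(p,p))
The prefix is exists k exists p forall q: 1 universal, 2 existential.

2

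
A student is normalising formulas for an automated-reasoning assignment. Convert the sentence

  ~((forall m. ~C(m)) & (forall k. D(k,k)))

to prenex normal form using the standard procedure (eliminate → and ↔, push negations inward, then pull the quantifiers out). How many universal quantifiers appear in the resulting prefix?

0

Move each ¬ inward, flipping quantifiers it crosses:
  (exists m. C(m)) | (exists k. ~D(k,k))
Finally move all quantifiers to the prefix:
  exists m. exists k. (C(m) | ~D(k,k))
The prefix is exists m exists k: 0 universal, 2 existential.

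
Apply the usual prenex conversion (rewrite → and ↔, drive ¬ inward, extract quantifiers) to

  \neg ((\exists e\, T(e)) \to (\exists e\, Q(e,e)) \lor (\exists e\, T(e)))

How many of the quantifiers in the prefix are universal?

2

Rewrite implications/biconditionals: A → B as ¬A ∨ B.
  \neg (\neg (\exists e\, T(e)) \lor (\exists e\, Q(e,e)) \lor (\exists e\, T(e)))
Move each ¬ inward, flipping quantifiers it crosses:
  (\exists e\, T(e)) \land (\forall e\, \neg Q(e,e)) \land (\forall e\, \neg T(e))
Standardize variables apart so no two quantifiers bind the same name: e↦u, e↦w1.
  (\exists e\, T(e)) \land (\forall u\, \neg Q(u,u)) \land (\forall w1\, \neg T(w1))
Pull the quantifiers to the front (each side's bound variable is not free in the other side):
  \exists e\, \forall u\, \forall w1\, (T(e) \land \neg Q(u,u) \land \neg T(w1))
The prefix is \exists e \forall u \forall w1: 2 universal, 1 existential.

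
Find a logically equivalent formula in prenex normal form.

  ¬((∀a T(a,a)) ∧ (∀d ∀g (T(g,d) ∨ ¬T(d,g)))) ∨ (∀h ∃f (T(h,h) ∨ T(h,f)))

∃a ∃d ∃g ∀h ∃f (¬T(a,a) ∨ ¬T(g,d) ∧ T(d,g) ∨ T(h,h) ∨ T(h,f))

Drive negations inward (¬∀x A ≡ ∃x ¬A, ¬∃x A ≡ ∀x ¬A, De Morgan for ∧/∨):
  (∃a ¬T(a,a)) ∨ (∃d ∃g (¬T(g,d) ∧ T(d,g))) ∨ (∀h ∃f (T(h,h) ∨ T(h,f)))
Pull the quantifiers to the front (each side's bound variable is not free in the other side):
  ∃a ∃d ∃g ∀h ∃f (¬T(a,a) ∨ ¬T(g,d) ∧ T(d,g) ∨ T(h,h) ∨ T(h,f))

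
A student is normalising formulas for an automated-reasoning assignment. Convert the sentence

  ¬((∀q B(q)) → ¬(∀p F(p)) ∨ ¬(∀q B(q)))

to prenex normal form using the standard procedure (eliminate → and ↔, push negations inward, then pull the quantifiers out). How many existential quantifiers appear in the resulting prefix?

0

Eliminate → and ↔ using ¬ and ∨.
  ¬(¬(∀q B(q)) ∨ ¬(∀p F(p)) ∨ ¬(∀q B(q)))
Move each ¬ inward, flipping quantifiers it crosses:
  (∀q B(q)) ∧ (∀p F(p)) ∧ (∀q B(q))
Give each quantifier a distinct variable: q↦s.
  (∀q B(q)) ∧ (∀p F(p)) ∧ (∀s B(s))
Pull the quantifiers to the front (each side's bound variable is not free in the other side):
  ∀q ∀p ∀s (B(q) ∧ F(p) ∧ B(s))
The prefix is ∀q ∀p ∀s: 3 universal, 0 existential.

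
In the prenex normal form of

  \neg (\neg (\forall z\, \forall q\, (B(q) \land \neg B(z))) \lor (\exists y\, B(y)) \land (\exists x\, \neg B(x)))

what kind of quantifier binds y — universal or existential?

Move each ¬ inward, flipping quantifiers it crosses:
  (\forall z\, \forall q\, (B(q) \land \neg B(z))) \land ((\forall y\, \neg B(y)) \lor (\forall x\, B(x)))
All bound variables are already distinct, so no renaming is needed.
Extract every quantifier outward, since the variables are now distinct and don't occur free across branches:
  \forall z\, \forall q\, \forall y\, \forall x\, (B(q) \land \neg B(z) \land (\neg B(y) \lor B(x)))
The quantifier \exists y sits under an odd number of negations, so it flips to \forall y.

universal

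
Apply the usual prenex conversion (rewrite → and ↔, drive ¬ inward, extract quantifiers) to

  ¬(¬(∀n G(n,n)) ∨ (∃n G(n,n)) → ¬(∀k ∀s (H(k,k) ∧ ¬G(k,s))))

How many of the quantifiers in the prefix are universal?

Eliminate → and ↔ using ¬ and ∨.
  ¬(¬(¬(∀n G(n,n)) ∨ (∃n G(n,n))) ∨ ¬(∀k ∀s (H(k,k) ∧ ¬G(k,s))))
Push ¬ through the quantifiers and connectives to reach negation normal form:
  ((∃n ¬G(n,n)) ∨ (∃n G(n,n))) ∧ (∀k ∀s (H(k,k) ∧ ¬G(k,s)))
Give each quantifier a distinct variable: n↦a.
  ((∃n ¬G(n,n)) ∨ (∃a G(a,a))) ∧ (∀k ∀s (H(k,k) ∧ ¬G(k,s)))
Extract every quantifier outward, since the variables are now distinct and don't occur free across branches:
  ∃n ∃a ∀k ∀s ((¬G(n,n) ∨ G(a,a)) ∧ H(k,k) ∧ ¬G(k,s))
The prefix is ∃n ∃a ∀k ∀s: 2 universal, 2 existential.

2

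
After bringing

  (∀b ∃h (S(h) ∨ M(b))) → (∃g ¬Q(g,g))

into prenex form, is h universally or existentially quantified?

universal

Rewrite implications/biconditionals: A → B as ¬A ∨ B.
  ¬(∀b ∃h (S(h) ∨ M(b))) ∨ (∃g ¬Q(g,g))
Move each ¬ inward, flipping quantifiers it crosses:
  (∃b ∀h (¬S(h) ∧ ¬M(b))) ∨ (∃g ¬Q(g,g))
All bound variables are already distinct, so no renaming is needed.
Pull the quantifiers to the front (each side's bound variable is not free in the other side):
  ∃b ∀h ∃g (¬S(h) ∧ ¬M(b) ∨ ¬Q(g,g))
The quantifier ∃h sits under an odd number of negations (counting the antecedent side of each →), so it flips to ∀h.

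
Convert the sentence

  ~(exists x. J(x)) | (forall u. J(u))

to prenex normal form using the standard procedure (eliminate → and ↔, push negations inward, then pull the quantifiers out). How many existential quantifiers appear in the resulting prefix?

0

Push ¬ through the quantifiers and connectives to reach negation normal form:
  (forall x. ~J(x)) | (forall u. J(u))
Finally move all quantifiers to the prefix:
  forall x. forall u. (~J(x) | J(u))
The prefix is forall x forall u: 2 universal, 0 existential.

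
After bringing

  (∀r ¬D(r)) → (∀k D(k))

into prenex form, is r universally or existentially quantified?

existential

First replace A → B with ¬A ∨ B.
  ¬(∀r ¬D(r)) ∨ (∀k D(k))
Drive negations inward (¬∀x A ≡ ∃x ¬A, ¬∃x A ≡ ∀x ¬A, De Morgan for ∧/∨):
  (∃r D(r)) ∨ (∀k D(k))
All bound variables are already distinct, so no renaming is needed.
Finally move all quantifiers to the prefix:
  ∃r ∀k (D(r) ∨ D(k))
The quantifier ∀r sits under an odd number of negations (counting the antecedent side of each →), so it flips to ∃r.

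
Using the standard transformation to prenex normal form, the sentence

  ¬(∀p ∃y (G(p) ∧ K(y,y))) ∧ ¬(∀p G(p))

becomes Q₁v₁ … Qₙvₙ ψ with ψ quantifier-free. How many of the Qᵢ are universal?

1

Move each ¬ inward, flipping quantifiers it crosses:
  (∃p ∀y (¬G(p) ∨ ¬K(y,y))) ∧ (∃p ¬G(p))
Rename bound variables to avoid capture: p↦t.
  (∃p ∀y (¬G(p) ∨ ¬K(y,y))) ∧ (∃t ¬G(t))
Finally move all quantifiers to the prefix:
  ∃p ∀y ∃t ((¬G(p) ∨ ¬K(y,y)) ∧ ¬G(t))
The prefix is ∃p ∀y ∃t: 1 universal, 2 existential.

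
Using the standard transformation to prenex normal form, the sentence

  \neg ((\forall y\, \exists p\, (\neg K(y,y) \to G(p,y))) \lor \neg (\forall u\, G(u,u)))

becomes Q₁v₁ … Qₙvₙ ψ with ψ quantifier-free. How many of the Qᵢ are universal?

2

First replace A → B with ¬A ∨ B.
  \neg ((\forall y\, \exists p\, (\neg \neg K(y,y) \lor G(p,y))) \lor \neg (\forall u\, G(u,u)))
Drive negations inward (¬∀x A ≡ ∃x ¬A, ¬∃x A ≡ ∀x ¬A, De Morgan for ∧/∨):
  (\exists y\, \forall p\, (\neg K(y,y) \land \neg G(p,y))) \land (\forall u\, G(u,u))
Extract every quantifier outward, since the variables are now distinct and don't occur free across branches:
  \exists y\, \forall p\, \forall u\, (\neg K(y,y) \land \neg G(p,y) \land G(u,u))
The prefix is \exists y \forall p \forall u: 2 universal, 1 existential.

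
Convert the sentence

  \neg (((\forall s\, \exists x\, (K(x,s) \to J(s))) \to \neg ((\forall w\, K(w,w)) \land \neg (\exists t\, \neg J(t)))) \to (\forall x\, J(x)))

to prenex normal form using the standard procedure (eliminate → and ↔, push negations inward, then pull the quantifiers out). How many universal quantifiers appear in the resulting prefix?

First replace A → B with ¬A ∨ B.
  \neg (\neg (\neg (\forall s\, \exists x\, (\neg K(x,s) \lor J(s))) \lor \neg ((\forall w\, K(w,w)) \land \neg (\exists t\, \neg J(t)))) \lor (\forall x\, J(x)))
Move each ¬ inward, flipping quantifiers it crosses:
  ((\exists s\, \forall x\, (K(x,s) \land \neg J(s))) \lor (\exists w\, \neg K(w,w)) \lor (\exists t\, \neg J(t))) \land (\exists x\, \neg J(x))
Rename bound variables to avoid capture: x↦p.
  ((\exists s\, \forall x\, (K(x,s) \land \neg J(s))) \lor (\exists w\, \neg K(w,w)) \lor (\exists t\, \neg J(t))) \land (\exists p\, \neg J(p))
Finally move all quantifiers to the prefix:
  \exists s\, \forall x\, \exists w\, \exists t\, \exists p\, ((K(x,s) \land \neg J(s) \lor \neg K(w,w) \lor \neg J(t)) \land \neg J(p))
The prefix is \exists s \forall x \exists w \exists t \exists p: 1 universal, 4 existential.

1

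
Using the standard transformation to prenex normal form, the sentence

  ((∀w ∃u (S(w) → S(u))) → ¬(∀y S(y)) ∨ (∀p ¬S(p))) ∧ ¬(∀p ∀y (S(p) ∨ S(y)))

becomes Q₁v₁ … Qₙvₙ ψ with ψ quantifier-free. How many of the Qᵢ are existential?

Eliminate → and ↔ using ¬ and ∨.
  (¬(∀w ∃u (¬S(w) ∨ S(u))) ∨ ¬(∀y S(y)) ∨ (∀p ¬S(p))) ∧ ¬(∀p ∀y (S(p) ∨ S(y)))
Push ¬ through the quantifiers and connectives to reach negation normal form:
  ((∃w ∀u (S(w) ∧ ¬S(u))) ∨ (∃y ¬S(y)) ∨ (∀p ¬S(p))) ∧ (∃p ∃y (¬S(p) ∧ ¬S(y)))
Give each quantifier a distinct variable: p↦v1, y↦a.
  ((∃w ∀u (S(w) ∧ ¬S(u))) ∨ (∃y ¬S(y)) ∨ (∀p ¬S(p))) ∧ (∃v1 ∃a (¬S(v1) ∧ ¬S(a)))
Extract every quantifier outward, since the variables are now distinct and don't occur free across branches:
  ∃w ∀u ∃y ∀p ∃v1 ∃a ((S(w) ∧ ¬S(u) ∨ ¬S(y) ∨ ¬S(p)) ∧ ¬S(v1) ∧ ¬S(a))
The prefix is ∃w ∀u ∃y ∀p ∃v1 ∃a: 2 universal, 4 existential.

4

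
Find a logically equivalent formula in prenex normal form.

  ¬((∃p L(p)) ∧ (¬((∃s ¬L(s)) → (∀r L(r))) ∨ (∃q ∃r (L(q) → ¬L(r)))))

∀p ∀s ∀r ∀q ∀a (¬L(p) ∨ (L(s) ∨ L(r)) ∧ L(q) ∧ L(a))

Rewrite implications/biconditionals: A → B as ¬A ∨ B.
  ¬((∃p L(p)) ∧ (¬(¬(∃s ¬L(s)) ∨ (∀r L(r))) ∨ (∃q ∃r (¬L(q) ∨ ¬L(r)))))
Push ¬ through the quantifiers and connectives to reach negation normal form:
  (∀p ¬L(p)) ∨ ((∀s L(s)) ∨ (∀r L(r))) ∧ (∀q ∀r (L(q) ∧ L(r)))
Standardize variables apart so no two quantifiers bind the same name: r↦a.
  (∀p ¬L(p)) ∨ ((∀s L(s)) ∨ (∀r L(r))) ∧ (∀q ∀a (L(q) ∧ L(a)))
Extract every quantifier outward, since the variables are now distinct and don't occur free across branches:
  ∀p ∀s ∀r ∀q ∀a (¬L(p) ∨ (L(s) ∨ L(r)) ∧ L(q) ∧ L(a))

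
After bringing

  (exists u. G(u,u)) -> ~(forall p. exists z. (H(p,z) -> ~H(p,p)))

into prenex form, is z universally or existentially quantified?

universal

Rewrite implications/biconditionals: A → B as ¬A ∨ B.
  ~(exists u. G(u,u)) | ~(forall p. exists z. (~H(p,z) | ~H(p,p)))
Drive negations inward (¬∀x A ≡ ∃x ¬A, ¬∃x A ≡ ∀x ¬A, De Morgan for ∧/∨):
  (forall u. ~G(u,u)) | (exists p. forall z. (H(p,z) & H(p,p)))
Extract every quantifier outward, since the variables are now distinct and don't occur free across branches:
  forall u. exists p. forall z. (~G(u,u) | H(p,z) & H(p,p))
The quantifier exists z sits under an odd number of negations (counting the antecedent side of each →), so it flips to forall z.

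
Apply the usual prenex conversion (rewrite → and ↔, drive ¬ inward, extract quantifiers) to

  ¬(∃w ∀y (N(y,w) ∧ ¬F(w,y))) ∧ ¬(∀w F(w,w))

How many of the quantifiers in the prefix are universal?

Push ¬ through the quantifiers and connectives to reach negation normal form:
  (∀w ∃y (¬N(y,w) ∨ F(w,y))) ∧ (∃w ¬F(w,w))
Rename bound variables to avoid capture: w↦p.
  (∀w ∃y (¬N(y,w) ∨ F(w,y))) ∧ (∃p ¬F(p,p))
Pull the quantifiers to the front (each side's bound variable is not free in the other side):
  ∀w ∃y ∃p ((¬N(y,w) ∨ F(w,y)) ∧ ¬F(p,p))
The prefix is ∀w ∃y ∃p: 1 universal, 2 existential.

1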